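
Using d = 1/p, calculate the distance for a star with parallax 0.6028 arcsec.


d = 1/p = 1/0.6028 = 1.6589

1.6589 pc


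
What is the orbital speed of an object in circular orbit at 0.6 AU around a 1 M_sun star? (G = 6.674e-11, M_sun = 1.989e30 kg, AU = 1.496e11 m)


v = sqrt(GM/r) = sqrt(6.674e-11 * 1.989e+30 / 8.976e+10) = 38456.4393

38456.4393 m/s


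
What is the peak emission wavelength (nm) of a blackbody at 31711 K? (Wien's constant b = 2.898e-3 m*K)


lam_max = b / T = 2.898e-3 / 31711 = 9.139e-08 m = 91.3878 nm

91.3878 nm


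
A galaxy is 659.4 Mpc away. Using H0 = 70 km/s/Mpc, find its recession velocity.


v = H0 * d = 70 * 659.4 = 46158.0

46158.0 km/s


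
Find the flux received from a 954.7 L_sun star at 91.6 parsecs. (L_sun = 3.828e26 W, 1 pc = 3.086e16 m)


F = L / (4*pi*d^2) = 3.655e+29 / (4*pi*(2.827e+18)^2) = 3.640e-09

3.640e-09 W/m^2


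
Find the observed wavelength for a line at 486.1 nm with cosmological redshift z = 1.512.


lam_obs = lam_emit * (1 + z) = 486.1 * (1 + 1.512) = 1221.0832

1221.0832 nm


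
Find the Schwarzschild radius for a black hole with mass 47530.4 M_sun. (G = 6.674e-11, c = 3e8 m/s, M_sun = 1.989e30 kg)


M = 47530.4 * 1.989e30 kg = 9.45379656e+34 kg. rs = 2GM/c^2 = 2 * 6.674e-11 * 9.45379656e+34 / (3e8)^2 = 1.402e+08

1.402e+08 m


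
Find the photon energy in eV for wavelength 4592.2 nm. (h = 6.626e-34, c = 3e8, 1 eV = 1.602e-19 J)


E = hc/lambda = 6.626e-34 * 3e8 / 4.592e-06 = 4.329e-20 J = 0.2702 eV

0.2702 eV


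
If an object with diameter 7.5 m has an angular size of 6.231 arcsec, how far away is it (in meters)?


D = size / theta_rad, theta_rad = 6.231 * pi/(180*3600) = 3.021e-05, D = 248272.5159

248272.5159 m


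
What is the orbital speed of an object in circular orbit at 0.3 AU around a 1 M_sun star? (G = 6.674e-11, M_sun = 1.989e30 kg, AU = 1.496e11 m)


v = sqrt(GM/r) = sqrt(6.674e-11 * 1.989e+30 / 4.488e+10) = 54385.6181

54385.6181 m/s


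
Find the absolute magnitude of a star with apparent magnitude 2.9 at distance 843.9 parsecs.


M = m - 5*log10(d) + 5 = 2.9 - 5*log10(843.9) + 5 = -6.7315

-6.7315


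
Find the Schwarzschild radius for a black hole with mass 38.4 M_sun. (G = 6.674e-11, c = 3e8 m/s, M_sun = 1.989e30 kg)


M = 38.4 * 1.989e30 kg = 7.63776e+31 kg. rs = 2GM/c^2 = 2 * 6.674e-11 * 7.63776e+31 / (3e8)^2 = 113276.4672

113276.4672 m


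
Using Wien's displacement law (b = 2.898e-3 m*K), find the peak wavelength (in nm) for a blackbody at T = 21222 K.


lam_max = b / T = 2.898e-3 / 21222 = 1.366e-07 m = 136.5564 nm

136.5564 nm


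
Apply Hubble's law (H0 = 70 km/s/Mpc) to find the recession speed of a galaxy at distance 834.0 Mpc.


v = H0 * d = 70 * 834.0 = 58380.0

58380.0 km/s


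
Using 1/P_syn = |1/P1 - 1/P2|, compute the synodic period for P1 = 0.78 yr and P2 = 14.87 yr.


1/P_syn = |1/P1 - 1/P2| = |1/0.78 - 1/14.87| => P_syn = 0.8232

0.8232 years


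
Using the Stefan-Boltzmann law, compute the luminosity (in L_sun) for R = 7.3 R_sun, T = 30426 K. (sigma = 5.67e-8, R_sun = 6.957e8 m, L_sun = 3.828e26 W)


R = 7.3 * 6.957e8 m = 5.07861e+09 m. L = 4*pi*R^2*sigma*T^4 = 4*pi*(5.07861e+09)^2 * 5.67e-8 * 30426^4 = 1.574933038e+31 W. L/L_sun = 1.574933038e+31 / 3.828e26 = 41142.4514

41142.4514 L_sun


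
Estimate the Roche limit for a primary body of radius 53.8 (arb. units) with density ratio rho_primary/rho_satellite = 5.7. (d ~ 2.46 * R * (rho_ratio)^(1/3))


d_Roche = 2.46 * 53.8 * 5.7^(1/3) = 236.4153

236.4153


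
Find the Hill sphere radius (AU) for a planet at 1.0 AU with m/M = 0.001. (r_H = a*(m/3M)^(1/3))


r_H = a * (m/3M)^(1/3) = 1.0 * (0.001/3)^(1/3) = 0.0693

0.0693 AU


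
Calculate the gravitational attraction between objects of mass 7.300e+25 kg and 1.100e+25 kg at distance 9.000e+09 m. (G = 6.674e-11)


F = G*m1*m2/r^2 = 6.674e-11 * 7.300e+25 * 1.100e+25 / (9.000e+09)^2 = 6.674e-11 * 8.030e+50 / 8.100e+19 = 6.616e+20

6.616e+20 N


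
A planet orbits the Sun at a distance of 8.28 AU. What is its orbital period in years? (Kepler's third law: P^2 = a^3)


P = a^(3/2) = 8.28^1.5 = 23.8257

23.8257 years


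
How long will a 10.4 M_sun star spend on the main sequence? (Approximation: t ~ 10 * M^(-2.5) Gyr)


t = 10 * M^(-2.5) = 10 * 10.4^(-2.5) = 0.0287

0.0287 Gyr


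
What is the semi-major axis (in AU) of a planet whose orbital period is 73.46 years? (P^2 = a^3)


a = P^(2/3) = 73.46^(2/3) = 17.5402

17.5402 AU


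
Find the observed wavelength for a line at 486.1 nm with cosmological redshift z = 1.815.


lam_obs = lam_emit * (1 + z) = 486.1 * (1 + 1.815) = 1368.3715

1368.3715 nm


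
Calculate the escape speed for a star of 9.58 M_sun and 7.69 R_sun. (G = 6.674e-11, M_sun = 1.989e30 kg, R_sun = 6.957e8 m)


M = 9.58 * 1.989e30 kg = 1.905462e+31 kg; R = 7.69 * 6.957e8 m = 5.349933e+09 m. v_esc = sqrt(2GM/R) = sqrt(2 * 6.674e-11 * 1.905462e+31 / 5.349933e+09) = 689499.6872

689499.6872 m/s


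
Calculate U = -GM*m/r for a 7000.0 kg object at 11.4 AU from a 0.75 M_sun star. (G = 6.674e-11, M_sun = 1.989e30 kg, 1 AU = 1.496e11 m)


M = 0.75 * 1.989e30 kg = 1.49175e+30 kg; r = 11.4 AU * 1.496e11 m/AU = 1.70544e+12 m. U = -GM*m/r = -(6.674e-11 * 1.49175e+30 * 7000.0) / 1.70544e+12 = -4.086e+11

-4.086e+11 J


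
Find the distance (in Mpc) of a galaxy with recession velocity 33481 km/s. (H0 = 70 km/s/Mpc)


d = v / H0 = 33481 / 70 = 478.3

478.3 Mpc


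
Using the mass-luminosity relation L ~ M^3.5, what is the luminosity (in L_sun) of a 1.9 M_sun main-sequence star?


L/L_sun = (M/M_sun)^3.5 = 1.9^3.5 = 9.4545

9.4545 L_sun


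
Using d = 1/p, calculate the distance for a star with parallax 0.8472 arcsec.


d = 1/p = 1/0.8472 = 1.1804

1.1804 pc


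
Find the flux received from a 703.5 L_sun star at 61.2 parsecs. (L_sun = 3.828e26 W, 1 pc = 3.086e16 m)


F = L / (4*pi*d^2) = 2.693e+29 / (4*pi*(1.889e+18)^2) = 6.008e-09

6.008e-09 W/m^2


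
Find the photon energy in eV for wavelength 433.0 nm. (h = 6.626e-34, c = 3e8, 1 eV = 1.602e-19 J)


E = hc/lambda = 6.626e-34 * 3e8 / 4.330e-07 = 4.591e-19 J = 2.8656 eV

2.8656 eV


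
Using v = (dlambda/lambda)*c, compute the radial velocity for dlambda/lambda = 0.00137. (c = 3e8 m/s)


v = (dlambda/lambda) * c = 0.00137 * 3e8 = 411000.0

411000.0 m/s


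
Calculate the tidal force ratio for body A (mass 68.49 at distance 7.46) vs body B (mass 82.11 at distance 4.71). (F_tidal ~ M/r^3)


Ratio = (M1/r1^3) / (M2/r2^3) = (68.49/7.46^3) / (82.11/4.71^3) = 0.2099

0.2099


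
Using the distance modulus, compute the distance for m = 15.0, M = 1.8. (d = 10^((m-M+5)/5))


d = 10^((m - M + 5)/5) = 10^((15.0 - 1.8 + 5)/5) = 4365.1583

4365.1583 pc


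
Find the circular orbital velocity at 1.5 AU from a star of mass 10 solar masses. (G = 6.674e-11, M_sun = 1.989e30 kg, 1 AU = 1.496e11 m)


v = sqrt(GM/r) = sqrt(6.674e-11 * 1.989e+31 / 2.244e+11) = 76912.8787

76912.8787 m/s


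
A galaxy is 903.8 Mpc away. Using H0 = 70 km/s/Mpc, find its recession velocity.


v = H0 * d = 70 * 903.8 = 63266.0

63266.0 km/s


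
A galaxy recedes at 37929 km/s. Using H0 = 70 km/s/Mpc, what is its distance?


d = v / H0 = 37929 / 70 = 541.8429

541.8429 Mpc


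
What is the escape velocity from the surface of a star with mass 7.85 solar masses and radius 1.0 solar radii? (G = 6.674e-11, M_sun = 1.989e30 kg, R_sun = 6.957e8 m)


M = 7.85 * 1.989e30 kg = 1.561365e+31 kg; R = 1.0 * 6.957e8 m = 6.957e+08 m. v_esc = sqrt(2GM/R) = sqrt(2 * 6.674e-11 * 1.561365e+31 / 6.957e+08) = 1.731e+06

1.731e+06 m/s


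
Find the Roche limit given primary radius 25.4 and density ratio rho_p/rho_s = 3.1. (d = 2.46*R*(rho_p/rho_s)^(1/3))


d_Roche = 2.46 * 25.4 * 3.1^(1/3) = 91.1079

91.1079


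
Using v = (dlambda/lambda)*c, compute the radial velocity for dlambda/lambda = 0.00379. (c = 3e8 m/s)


v = (dlambda/lambda) * c = 0.00379 * 3e8 = 1.137e+06

1.137e+06 m/s


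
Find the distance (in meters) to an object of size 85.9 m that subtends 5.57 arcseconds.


D = size / theta_rad, theta_rad = 5.57 * pi/(180*3600) = 2.700e-05, D = 3.181e+06

3.181e+06 m


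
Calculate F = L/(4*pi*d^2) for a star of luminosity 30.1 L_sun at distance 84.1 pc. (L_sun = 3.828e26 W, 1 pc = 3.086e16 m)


F = L / (4*pi*d^2) = 1.152e+28 / (4*pi*(2.595e+18)^2) = 1.361e-10

1.361e-10 W/m^2


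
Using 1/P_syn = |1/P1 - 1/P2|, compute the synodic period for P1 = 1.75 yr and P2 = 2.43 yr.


1/P_syn = |1/P1 - 1/P2| = |1/1.75 - 1/2.43| => P_syn = 6.2537

6.2537 years


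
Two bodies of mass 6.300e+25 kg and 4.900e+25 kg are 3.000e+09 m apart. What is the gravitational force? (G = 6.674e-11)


F = G*m1*m2/r^2 = 6.674e-11 * 6.300e+25 * 4.900e+25 / (3.000e+09)^2 = 6.674e-11 * 3.087e+51 / 9.000e+18 = 2.289e+22

2.289e+22 N


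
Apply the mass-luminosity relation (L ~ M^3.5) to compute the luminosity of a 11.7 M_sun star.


L/L_sun = (M/M_sun)^3.5 = 11.7^3.5 = 5478.3593

5478.3593 L_sun


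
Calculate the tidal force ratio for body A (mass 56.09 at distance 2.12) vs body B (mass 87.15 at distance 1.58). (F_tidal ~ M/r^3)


Ratio = (M1/r1^3) / (M2/r2^3) = (56.09/2.12^3) / (87.15/1.58^3) = 0.2664

0.2664


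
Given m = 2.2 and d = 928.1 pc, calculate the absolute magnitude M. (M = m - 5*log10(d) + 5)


M = m - 5*log10(d) + 5 = 2.2 - 5*log10(928.1) + 5 = -7.638

-7.638


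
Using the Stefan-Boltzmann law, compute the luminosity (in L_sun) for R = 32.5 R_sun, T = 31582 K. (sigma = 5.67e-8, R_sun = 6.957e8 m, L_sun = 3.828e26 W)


R = 32.5 * 6.957e8 m = 2.261025e+10 m. L = 4*pi*R^2*sigma*T^4 = 4*pi*(2.261025e+10)^2 * 5.67e-8 * 31582^4 = 3.623782876e+32 W. L/L_sun = 3.623782876e+32 / 3.828e26 = 946651.7439

946651.7439 L_sun


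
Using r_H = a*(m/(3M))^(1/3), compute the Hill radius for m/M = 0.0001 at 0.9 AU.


r_H = a * (m/3M)^(1/3) = 0.9 * (0.0001/3)^(1/3) = 0.029

0.029 AU


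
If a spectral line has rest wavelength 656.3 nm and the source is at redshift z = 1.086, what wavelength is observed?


lam_obs = lam_emit * (1 + z) = 656.3 * (1 + 1.086) = 1369.0418

1369.0418 nm


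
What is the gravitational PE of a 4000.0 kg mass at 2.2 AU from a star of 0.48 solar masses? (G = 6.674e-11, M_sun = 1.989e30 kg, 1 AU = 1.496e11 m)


M = 0.48 * 1.989e30 kg = 9.5472e+29 kg; r = 2.2 AU * 1.496e11 m/AU = 3.2912e+11 m. U = -GM*m/r = -(6.674e-11 * 9.5472e+29 * 4000.0) / 3.2912e+11 = -7.744e+11

-7.744e+11 J


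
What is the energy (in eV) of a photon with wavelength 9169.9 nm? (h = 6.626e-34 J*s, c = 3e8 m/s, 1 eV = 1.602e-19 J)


E = hc/lambda = 6.626e-34 * 3e8 / 9.170e-06 = 2.168e-20 J = 0.1353 eV

0.1353 eV


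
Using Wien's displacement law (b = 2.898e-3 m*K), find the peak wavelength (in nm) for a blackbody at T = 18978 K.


lam_max = b / T = 2.898e-3 / 18978 = 1.527e-07 m = 152.7031 nm

152.7031 nm


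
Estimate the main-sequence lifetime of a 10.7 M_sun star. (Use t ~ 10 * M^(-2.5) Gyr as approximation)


t = 10 * M^(-2.5) = 10 * 10.7^(-2.5) = 0.0267

0.0267 Gyr


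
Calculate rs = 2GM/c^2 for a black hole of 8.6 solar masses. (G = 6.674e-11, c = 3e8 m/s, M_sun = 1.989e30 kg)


M = 8.6 * 1.989e30 kg = 1.71054e+31 kg. rs = 2GM/c^2 = 2 * 6.674e-11 * 1.71054e+31 / (3e8)^2 = 25369.2088

25369.2088 m


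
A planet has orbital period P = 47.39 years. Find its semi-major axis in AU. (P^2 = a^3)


a = P^(2/3) = 47.39^(2/3) = 13.0956

13.0956 AU


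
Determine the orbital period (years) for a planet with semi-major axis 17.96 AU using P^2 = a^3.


P = a^(3/2) = 17.96^1.5 = 76.1131

76.1131 years


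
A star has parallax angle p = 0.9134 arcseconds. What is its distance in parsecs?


d = 1/p = 1/0.9134 = 1.0948

1.0948 pc


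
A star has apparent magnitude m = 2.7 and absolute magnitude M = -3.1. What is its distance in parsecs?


d = 10^((m - M + 5)/5) = 10^((2.7 - -3.1 + 5)/5) = 144.544

144.544 pc


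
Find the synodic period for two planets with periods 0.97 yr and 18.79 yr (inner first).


1/P_syn = |1/P1 - 1/P2| = |1/0.97 - 1/18.79| => P_syn = 1.0228

1.0228 years


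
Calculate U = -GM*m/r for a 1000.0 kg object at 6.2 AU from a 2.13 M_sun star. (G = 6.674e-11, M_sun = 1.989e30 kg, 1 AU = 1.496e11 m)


M = 2.13 * 1.989e30 kg = 4.23657e+30 kg; r = 6.2 AU * 1.496e11 m/AU = 9.2752e+11 m. U = -GM*m/r = -(6.674e-11 * 4.23657e+30 * 1000.0) / 9.2752e+11 = -3.048e+11

-3.048e+11 J


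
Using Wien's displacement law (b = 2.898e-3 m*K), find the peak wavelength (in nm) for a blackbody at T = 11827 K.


lam_max = b / T = 2.898e-3 / 11827 = 2.450e-07 m = 245.0326 nm

245.0326 nm


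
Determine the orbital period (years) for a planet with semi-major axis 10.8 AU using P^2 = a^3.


P = a^(3/2) = 10.8^1.5 = 35.4924

35.4924 years


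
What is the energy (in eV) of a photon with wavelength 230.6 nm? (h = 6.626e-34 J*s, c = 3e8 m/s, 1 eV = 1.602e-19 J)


E = hc/lambda = 6.626e-34 * 3e8 / 2.306e-07 = 8.620e-19 J = 5.3808 eV

5.3808 eV


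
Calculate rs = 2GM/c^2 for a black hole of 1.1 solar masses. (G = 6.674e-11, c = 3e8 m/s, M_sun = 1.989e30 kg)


M = 1.1 * 1.989e30 kg = 2.1879e+30 kg. rs = 2GM/c^2 = 2 * 6.674e-11 * 2.1879e+30 / (3e8)^2 = 3244.8988

3244.8988 m


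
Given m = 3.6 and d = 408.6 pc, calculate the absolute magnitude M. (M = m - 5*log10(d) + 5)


M = m - 5*log10(d) + 5 = 3.6 - 5*log10(408.6) + 5 = -4.4565

-4.4565


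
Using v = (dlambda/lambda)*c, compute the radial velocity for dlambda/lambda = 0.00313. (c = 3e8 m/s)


v = (dlambda/lambda) * c = 0.00313 * 3e8 = 939000.0

939000.0 m/s


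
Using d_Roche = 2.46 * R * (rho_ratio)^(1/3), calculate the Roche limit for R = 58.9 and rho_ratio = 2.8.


d_Roche = 2.46 * 58.9 * 2.8^(1/3) = 204.2223

204.2223


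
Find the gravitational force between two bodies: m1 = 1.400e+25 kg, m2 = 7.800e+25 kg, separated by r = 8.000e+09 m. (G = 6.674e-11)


F = G*m1*m2/r^2 = 6.674e-11 * 1.400e+25 * 7.800e+25 / (8.000e+09)^2 = 6.674e-11 * 1.092e+51 / 6.400e+19 = 1.139e+21

1.139e+21 N


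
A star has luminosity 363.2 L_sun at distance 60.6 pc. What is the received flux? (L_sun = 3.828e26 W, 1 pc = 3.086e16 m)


F = L / (4*pi*d^2) = 1.390e+29 / (4*pi*(1.870e+18)^2) = 3.164e-09

3.164e-09 W/m^2


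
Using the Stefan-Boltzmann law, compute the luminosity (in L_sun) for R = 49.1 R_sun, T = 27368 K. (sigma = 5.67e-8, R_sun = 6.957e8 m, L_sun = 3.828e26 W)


R = 49.1 * 6.957e8 m = 3.415887e+10 m. L = 4*pi*R^2*sigma*T^4 = 4*pi*(3.415887e+10)^2 * 5.67e-8 * 27368^4 = 4.664146237e+32 W. L/L_sun = 4.664146237e+32 / 3.828e26 = 1.218e+06

1.218e+06 L_sun


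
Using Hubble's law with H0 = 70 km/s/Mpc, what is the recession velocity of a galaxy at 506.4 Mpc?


v = H0 * d = 70 * 506.4 = 35448.0

35448.0 km/s


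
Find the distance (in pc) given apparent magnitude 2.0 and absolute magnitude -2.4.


d = 10^((m - M + 5)/5) = 10^((2.0 - -2.4 + 5)/5) = 75.8578

75.8578 pc


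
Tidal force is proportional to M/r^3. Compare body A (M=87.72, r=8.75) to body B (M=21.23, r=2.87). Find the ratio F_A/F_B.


Ratio = (M1/r1^3) / (M2/r2^3) = (87.72/8.75^3) / (21.23/2.87^3) = 0.1458

0.1458


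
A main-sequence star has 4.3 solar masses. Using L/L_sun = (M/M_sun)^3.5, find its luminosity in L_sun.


L/L_sun = (M/M_sun)^3.5 = 4.3^3.5 = 164.8692

164.8692 L_sun


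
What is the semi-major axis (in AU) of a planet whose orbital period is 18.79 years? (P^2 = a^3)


a = P^(2/3) = 18.79^(2/3) = 7.0678

7.0678 AU


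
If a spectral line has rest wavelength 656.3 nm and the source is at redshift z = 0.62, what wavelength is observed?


lam_obs = lam_emit * (1 + z) = 656.3 * (1 + 0.62) = 1063.206

1063.206 nm


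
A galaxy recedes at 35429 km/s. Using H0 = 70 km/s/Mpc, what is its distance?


d = v / H0 = 35429 / 70 = 506.1286

506.1286 Mpc


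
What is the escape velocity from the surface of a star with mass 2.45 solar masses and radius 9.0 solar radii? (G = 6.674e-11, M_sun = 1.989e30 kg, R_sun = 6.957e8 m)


M = 2.45 * 1.989e30 kg = 4.87305e+30 kg; R = 9.0 * 6.957e8 m = 6.2613e+09 m. v_esc = sqrt(2GM/R) = sqrt(2 * 6.674e-11 * 4.87305e+30 / 6.2613e+09) = 322311.8525

322311.8525 m/s


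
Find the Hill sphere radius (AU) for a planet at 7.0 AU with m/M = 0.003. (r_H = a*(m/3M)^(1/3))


r_H = a * (m/3M)^(1/3) = 7.0 * (0.003/3)^(1/3) = 0.7

0.7 AU


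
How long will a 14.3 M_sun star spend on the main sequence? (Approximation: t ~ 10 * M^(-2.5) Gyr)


t = 10 * M^(-2.5) = 10 * 14.3^(-2.5) = 0.0129

0.0129 Gyr


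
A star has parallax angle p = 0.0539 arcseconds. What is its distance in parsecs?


d = 1/p = 1/0.0539 = 18.5529

18.5529 pc


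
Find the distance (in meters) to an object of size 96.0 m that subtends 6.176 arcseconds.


D = size / theta_rad, theta_rad = 6.176 * pi/(180*3600) = 2.994e-05, D = 3.206e+06

3.206e+06 m


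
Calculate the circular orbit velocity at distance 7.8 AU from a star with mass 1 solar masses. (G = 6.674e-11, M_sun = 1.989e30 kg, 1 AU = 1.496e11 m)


v = sqrt(GM/r) = sqrt(6.674e-11 * 1.989e+30 / 1.167e+12) = 10665.8972

10665.8972 m/s


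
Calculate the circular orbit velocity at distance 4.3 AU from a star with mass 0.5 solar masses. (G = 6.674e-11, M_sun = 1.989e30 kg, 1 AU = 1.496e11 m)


v = sqrt(GM/r) = sqrt(6.674e-11 * 9.945e+29 / 6.433e+11) = 10157.7021

10157.7021 m/s


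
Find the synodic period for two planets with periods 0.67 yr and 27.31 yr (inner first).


1/P_syn = |1/P1 - 1/P2| = |1/0.67 - 1/27.31| => P_syn = 0.6869

0.6869 years


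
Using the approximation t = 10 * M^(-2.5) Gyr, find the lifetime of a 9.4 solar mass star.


t = 10 * M^(-2.5) = 10 * 9.4^(-2.5) = 0.0369

0.0369 Gyr


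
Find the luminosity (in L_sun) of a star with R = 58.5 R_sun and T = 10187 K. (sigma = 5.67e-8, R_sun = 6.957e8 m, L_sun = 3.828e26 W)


R = 58.5 * 6.957e8 m = 4.069845e+10 m. L = 4*pi*R^2*sigma*T^4 = 4*pi*(4.069845e+10)^2 * 5.67e-8 * 10187^4 = 1.270965864e+31 W. L/L_sun = 1.270965864e+31 / 3.828e26 = 33201.8251

33201.8251 L_sun


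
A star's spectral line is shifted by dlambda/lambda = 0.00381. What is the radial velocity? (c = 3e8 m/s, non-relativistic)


v = (dlambda/lambda) * c = 0.00381 * 3e8 = 1.143e+06

1.143e+06 m/s


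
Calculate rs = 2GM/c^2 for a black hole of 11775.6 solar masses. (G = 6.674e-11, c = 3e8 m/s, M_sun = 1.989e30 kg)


M = 11775.6 * 1.989e30 kg = 2.34216684e+34 kg. rs = 2GM/c^2 = 2 * 6.674e-11 * 2.34216684e+34 / (3e8)^2 = 3.474e+07

3.474e+07 m


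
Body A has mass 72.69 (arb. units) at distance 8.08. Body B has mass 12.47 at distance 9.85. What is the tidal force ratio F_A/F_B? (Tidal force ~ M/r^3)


Ratio = (M1/r1^3) / (M2/r2^3) = (72.69/8.08^3) / (12.47/9.85^3) = 10.5605

10.5605


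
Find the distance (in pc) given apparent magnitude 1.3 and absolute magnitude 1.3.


d = 10^((m - M + 5)/5) = 10^((1.3 - 1.3 + 5)/5) = 10.0

10.0 pc


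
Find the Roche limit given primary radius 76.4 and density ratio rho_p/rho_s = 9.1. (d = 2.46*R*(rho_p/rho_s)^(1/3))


d_Roche = 2.46 * 76.4 * 9.1^(1/3) = 392.3819

392.3819


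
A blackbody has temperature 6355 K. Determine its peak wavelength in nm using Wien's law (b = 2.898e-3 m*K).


lam_max = b / T = 2.898e-3 / 6355 = 4.560e-07 m = 456.0189 nm

456.0189 nm


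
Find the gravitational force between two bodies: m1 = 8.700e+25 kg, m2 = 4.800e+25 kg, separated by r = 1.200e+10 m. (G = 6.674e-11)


F = G*m1*m2/r^2 = 6.674e-11 * 8.700e+25 * 4.800e+25 / (1.200e+10)^2 = 6.674e-11 * 4.176e+51 / 1.440e+20 = 1.935e+21

1.935e+21 N


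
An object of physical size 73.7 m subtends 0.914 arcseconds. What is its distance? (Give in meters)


D = size / theta_rad, theta_rad = 0.914 * pi/(180*3600) = 4.431e-06, D = 1.663e+07

1.663e+07 m


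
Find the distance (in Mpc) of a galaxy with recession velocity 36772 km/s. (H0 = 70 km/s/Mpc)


d = v / H0 = 36772 / 70 = 525.3143

525.3143 Mpc


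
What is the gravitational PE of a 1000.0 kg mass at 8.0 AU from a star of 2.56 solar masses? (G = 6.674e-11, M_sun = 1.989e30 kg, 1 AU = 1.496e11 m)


M = 2.56 * 1.989e30 kg = 5.09184e+30 kg; r = 8.0 AU * 1.496e11 m/AU = 1.1968e+12 m. U = -GM*m/r = -(6.674e-11 * 5.09184e+30 * 1000.0) / 1.1968e+12 = -2.839e+11

-2.839e+11 J


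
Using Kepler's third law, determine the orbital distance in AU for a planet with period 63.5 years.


a = P^(2/3) = 63.5^(2/3) = 15.9166

15.9166 AU


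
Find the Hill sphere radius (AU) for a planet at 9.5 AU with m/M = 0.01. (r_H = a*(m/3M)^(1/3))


r_H = a * (m/3M)^(1/3) = 9.5 * (0.01/3)^(1/3) = 1.4191

1.4191 AU


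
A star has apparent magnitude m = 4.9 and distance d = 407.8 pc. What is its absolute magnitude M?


M = m - 5*log10(d) + 5 = 4.9 - 5*log10(407.8) + 5 = -3.1522

-3.1522


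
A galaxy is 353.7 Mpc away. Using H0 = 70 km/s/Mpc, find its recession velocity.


v = H0 * d = 70 * 353.7 = 24759.0

24759.0 km/s


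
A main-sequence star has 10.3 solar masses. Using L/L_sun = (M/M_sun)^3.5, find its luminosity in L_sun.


L/L_sun = (M/M_sun)^3.5 = 10.3^3.5 = 3506.9558

3506.9558 L_sun


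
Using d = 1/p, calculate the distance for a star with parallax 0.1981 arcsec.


d = 1/p = 1/0.1981 = 5.048

5.048 pc


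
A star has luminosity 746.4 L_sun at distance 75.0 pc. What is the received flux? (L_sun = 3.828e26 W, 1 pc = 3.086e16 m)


F = L / (4*pi*d^2) = 2.857e+29 / (4*pi*(2.314e+18)^2) = 4.244e-09

4.244e-09 W/m^2


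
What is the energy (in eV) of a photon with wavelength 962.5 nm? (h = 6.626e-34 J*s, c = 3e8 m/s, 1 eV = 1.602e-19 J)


E = hc/lambda = 6.626e-34 * 3e8 / 9.625e-07 = 2.065e-19 J = 1.2892 eV

1.2892 eV


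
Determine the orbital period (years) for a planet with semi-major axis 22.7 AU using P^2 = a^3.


P = a^(3/2) = 22.7^1.5 = 108.1531

108.1531 years


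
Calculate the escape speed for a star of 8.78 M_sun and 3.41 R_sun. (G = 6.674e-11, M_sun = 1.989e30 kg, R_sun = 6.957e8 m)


M = 8.78 * 1.989e30 kg = 1.746342e+31 kg; R = 3.41 * 6.957e8 m = 2.372337e+09 m. v_esc = sqrt(2GM/R) = sqrt(2 * 6.674e-11 * 1.746342e+31 / 2.372337e+09) = 991253.0973

991253.0973 m/s


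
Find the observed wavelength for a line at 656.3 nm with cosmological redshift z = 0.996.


lam_obs = lam_emit * (1 + z) = 656.3 * (1 + 0.996) = 1309.9748

1309.9748 nm


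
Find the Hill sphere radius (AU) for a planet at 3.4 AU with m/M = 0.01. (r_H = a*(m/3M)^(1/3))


r_H = a * (m/3M)^(1/3) = 3.4 * (0.01/3)^(1/3) = 0.5079

0.5079 AU


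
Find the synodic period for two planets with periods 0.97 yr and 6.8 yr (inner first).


1/P_syn = |1/P1 - 1/P2| = |1/0.97 - 1/6.8| => P_syn = 1.1314

1.1314 years


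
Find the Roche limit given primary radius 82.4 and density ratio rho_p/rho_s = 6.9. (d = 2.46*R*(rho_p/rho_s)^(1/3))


d_Roche = 2.46 * 82.4 * 6.9^(1/3) = 385.9035

385.9035


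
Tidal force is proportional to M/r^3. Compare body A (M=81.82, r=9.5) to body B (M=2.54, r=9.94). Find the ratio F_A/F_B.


Ratio = (M1/r1^3) / (M2/r2^3) = (81.82/9.5^3) / (2.54/9.94^3) = 36.899

36.899


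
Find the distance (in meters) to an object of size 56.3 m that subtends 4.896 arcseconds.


D = size / theta_rad, theta_rad = 4.896 * pi/(180*3600) = 2.374e-05, D = 2.372e+06

2.372e+06 m


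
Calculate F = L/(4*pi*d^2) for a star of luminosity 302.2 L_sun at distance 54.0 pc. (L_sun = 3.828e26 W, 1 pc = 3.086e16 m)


F = L / (4*pi*d^2) = 1.157e+29 / (4*pi*(1.666e+18)^2) = 3.315e-09

3.315e-09 W/m^2


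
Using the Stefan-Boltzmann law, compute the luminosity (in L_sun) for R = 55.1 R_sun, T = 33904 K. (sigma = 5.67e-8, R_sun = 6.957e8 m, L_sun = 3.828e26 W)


R = 55.1 * 6.957e8 m = 3.833307e+10 m. L = 4*pi*R^2*sigma*T^4 = 4*pi*(3.833307e+10)^2 * 5.67e-8 * 33904^4 = 1.38338762e+33 W. L/L_sun = 1.38338762e+33 / 3.828e26 = 3.614e+06

3.614e+06 L_sun


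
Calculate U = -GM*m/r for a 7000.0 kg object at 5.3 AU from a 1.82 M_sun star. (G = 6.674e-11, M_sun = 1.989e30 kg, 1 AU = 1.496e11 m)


M = 1.82 * 1.989e30 kg = 3.61998e+30 kg; r = 5.3 AU * 1.496e11 m/AU = 7.9288e+11 m. U = -GM*m/r = -(6.674e-11 * 3.61998e+30 * 7000.0) / 7.9288e+11 = -2.133e+12

-2.133e+12 J


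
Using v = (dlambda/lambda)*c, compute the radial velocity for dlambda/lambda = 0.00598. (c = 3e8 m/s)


v = (dlambda/lambda) * c = 0.00598 * 3e8 = 1.794e+06

1.794e+06 m/s


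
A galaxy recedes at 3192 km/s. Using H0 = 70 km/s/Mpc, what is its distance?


d = v / H0 = 3192 / 70 = 45.6

45.6 Mpc


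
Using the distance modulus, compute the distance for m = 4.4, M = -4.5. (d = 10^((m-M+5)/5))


d = 10^((m - M + 5)/5) = 10^((4.4 - -4.5 + 5)/5) = 602.5596

602.5596 pc


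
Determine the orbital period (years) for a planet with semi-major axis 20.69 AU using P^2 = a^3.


P = a^(3/2) = 20.69^1.5 = 94.1111

94.1111 years


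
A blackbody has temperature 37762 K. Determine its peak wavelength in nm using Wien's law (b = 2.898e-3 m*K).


lam_max = b / T = 2.898e-3 / 37762 = 7.674e-08 m = 76.7438 nm

76.7438 nm


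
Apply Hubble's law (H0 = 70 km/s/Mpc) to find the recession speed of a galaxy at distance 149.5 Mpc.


v = H0 * d = 70 * 149.5 = 10465.0

10465.0 km/s


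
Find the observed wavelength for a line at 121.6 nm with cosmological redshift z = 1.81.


lam_obs = lam_emit * (1 + z) = 121.6 * (1 + 1.81) = 341.696

341.696 nm


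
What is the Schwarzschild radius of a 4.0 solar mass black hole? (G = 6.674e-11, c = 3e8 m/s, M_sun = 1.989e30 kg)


M = 4.0 * 1.989e30 kg = 7.956e+30 kg. rs = 2GM/c^2 = 2 * 6.674e-11 * 7.956e+30 / (3e8)^2 = 11799.632

11799.632 m


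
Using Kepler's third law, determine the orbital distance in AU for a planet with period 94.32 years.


a = P^(2/3) = 94.32^(2/3) = 20.7206

20.7206 AU


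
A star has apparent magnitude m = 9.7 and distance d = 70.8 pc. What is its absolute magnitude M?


M = m - 5*log10(d) + 5 = 9.7 - 5*log10(70.8) + 5 = 5.4498

5.4498


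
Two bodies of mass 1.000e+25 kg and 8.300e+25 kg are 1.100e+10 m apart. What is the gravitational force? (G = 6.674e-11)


F = G*m1*m2/r^2 = 6.674e-11 * 1.000e+25 * 8.300e+25 / (1.100e+10)^2 = 6.674e-11 * 8.300e+50 / 1.210e+20 = 4.578e+20

4.578e+20 N


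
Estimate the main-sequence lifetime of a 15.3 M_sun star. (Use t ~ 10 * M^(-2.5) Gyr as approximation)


t = 10 * M^(-2.5) = 10 * 15.3^(-2.5) = 0.0109

0.0109 Gyr


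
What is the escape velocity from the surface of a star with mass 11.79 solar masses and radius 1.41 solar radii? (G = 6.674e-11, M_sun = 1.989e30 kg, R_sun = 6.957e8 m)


M = 11.79 * 1.989e30 kg = 2.345031e+31 kg; R = 1.41 * 6.957e8 m = 9.80937e+08 m. v_esc = sqrt(2GM/R) = sqrt(2 * 6.674e-11 * 2.345031e+31 / 9.80937e+08) = 1.786e+06

1.786e+06 m/s


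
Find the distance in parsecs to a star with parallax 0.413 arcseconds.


d = 1/p = 1/0.413 = 2.4213

2.4213 pc


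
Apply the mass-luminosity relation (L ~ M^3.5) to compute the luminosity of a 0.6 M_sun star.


L/L_sun = (M/M_sun)^3.5 = 0.6^3.5 = 0.1673

0.1673 L_sun


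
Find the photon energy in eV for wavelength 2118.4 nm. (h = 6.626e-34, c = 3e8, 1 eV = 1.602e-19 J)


E = hc/lambda = 6.626e-34 * 3e8 / 2.118e-06 = 9.383e-20 J = 0.5857 eV

0.5857 eV


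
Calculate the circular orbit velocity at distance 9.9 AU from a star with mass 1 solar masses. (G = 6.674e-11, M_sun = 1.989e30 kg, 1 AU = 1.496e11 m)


v = sqrt(GM/r) = sqrt(6.674e-11 * 1.989e+30 / 1.481e+12) = 9467.3209

9467.3209 m/s


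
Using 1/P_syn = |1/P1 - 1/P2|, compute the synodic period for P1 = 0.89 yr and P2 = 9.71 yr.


1/P_syn = |1/P1 - 1/P2| = |1/0.89 - 1/9.71| => P_syn = 0.9798

0.9798 years


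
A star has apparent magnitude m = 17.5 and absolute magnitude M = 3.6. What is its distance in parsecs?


d = 10^((m - M + 5)/5) = 10^((17.5 - 3.6 + 5)/5) = 6025.5959

6025.5959 pc


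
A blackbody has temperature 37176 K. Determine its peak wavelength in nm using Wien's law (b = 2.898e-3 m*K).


lam_max = b / T = 2.898e-3 / 37176 = 7.795e-08 m = 77.9535 nm

77.9535 nm


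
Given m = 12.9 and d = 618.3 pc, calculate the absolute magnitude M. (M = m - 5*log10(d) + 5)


M = m - 5*log10(d) + 5 = 12.9 - 5*log10(618.3) + 5 = 3.944

3.944


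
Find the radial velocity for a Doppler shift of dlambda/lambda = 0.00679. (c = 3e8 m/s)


v = (dlambda/lambda) * c = 0.00679 * 3e8 = 2.037e+06

2.037e+06 m/s


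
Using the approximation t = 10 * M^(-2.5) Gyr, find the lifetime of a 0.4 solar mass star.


t = 10 * M^(-2.5) = 10 * 0.4^(-2.5) = 98.8212

98.8212 Gyr


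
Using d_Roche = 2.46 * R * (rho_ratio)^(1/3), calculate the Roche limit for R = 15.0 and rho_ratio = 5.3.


d_Roche = 2.46 * 15.0 * 5.3^(1/3) = 64.3356

64.3356


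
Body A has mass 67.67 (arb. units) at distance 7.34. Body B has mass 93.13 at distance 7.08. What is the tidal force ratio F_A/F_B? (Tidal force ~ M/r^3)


Ratio = (M1/r1^3) / (M2/r2^3) = (67.67/7.34^3) / (93.13/7.08^3) = 0.6521

0.6521


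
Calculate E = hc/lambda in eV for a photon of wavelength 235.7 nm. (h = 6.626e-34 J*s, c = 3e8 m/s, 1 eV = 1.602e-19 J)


E = hc/lambda = 6.626e-34 * 3e8 / 2.357e-07 = 8.434e-19 J = 5.2644 eV

5.2644 eV


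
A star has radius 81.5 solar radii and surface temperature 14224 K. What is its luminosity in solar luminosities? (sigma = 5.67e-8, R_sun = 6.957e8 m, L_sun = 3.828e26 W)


R = 81.5 * 6.957e8 m = 5.669955e+10 m. L = 4*pi*R^2*sigma*T^4 = 4*pi*(5.669955e+10)^2 * 5.67e-8 * 14224^4 = 9.376464671e+31 W. L/L_sun = 9.376464671e+31 / 3.828e26 = 244944.2182

244944.2182 L_sun


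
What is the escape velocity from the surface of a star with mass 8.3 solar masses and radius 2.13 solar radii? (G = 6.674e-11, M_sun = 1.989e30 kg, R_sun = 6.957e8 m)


M = 8.3 * 1.989e30 kg = 1.65087e+31 kg; R = 2.13 * 6.957e8 m = 1.481841e+09 m. v_esc = sqrt(2GM/R) = sqrt(2 * 6.674e-11 * 1.65087e+31 / 1.481841e+09) = 1.219e+06

1.219e+06 m/s


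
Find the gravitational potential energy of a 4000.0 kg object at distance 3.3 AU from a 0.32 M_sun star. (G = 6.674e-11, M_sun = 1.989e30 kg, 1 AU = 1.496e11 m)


M = 0.32 * 1.989e30 kg = 6.3648e+29 kg; r = 3.3 AU * 1.496e11 m/AU = 4.9368e+11 m. U = -GM*m/r = -(6.674e-11 * 6.3648e+29 * 4000.0) / 4.9368e+11 = -3.442e+11

-3.442e+11 J


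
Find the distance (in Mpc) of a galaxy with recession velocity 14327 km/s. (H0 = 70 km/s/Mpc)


d = v / H0 = 14327 / 70 = 204.6714

204.6714 Mpc


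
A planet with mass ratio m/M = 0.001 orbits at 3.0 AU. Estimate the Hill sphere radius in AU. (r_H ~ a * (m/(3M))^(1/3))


r_H = a * (m/3M)^(1/3) = 3.0 * (0.001/3)^(1/3) = 0.208

0.208 AU


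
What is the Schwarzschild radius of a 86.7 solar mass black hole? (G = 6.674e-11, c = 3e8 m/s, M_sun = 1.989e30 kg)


M = 86.7 * 1.989e30 kg = 1.724463e+32 kg. rs = 2GM/c^2 = 2 * 6.674e-11 * 1.724463e+32 / (3e8)^2 = 255757.0236

255757.0236 m


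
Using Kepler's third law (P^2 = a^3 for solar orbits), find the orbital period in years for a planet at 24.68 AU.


P = a^(3/2) = 24.68^1.5 = 122.6077

122.6077 years


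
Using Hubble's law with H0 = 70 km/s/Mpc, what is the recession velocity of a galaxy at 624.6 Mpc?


v = H0 * d = 70 * 624.6 = 43722.0

43722.0 km/s


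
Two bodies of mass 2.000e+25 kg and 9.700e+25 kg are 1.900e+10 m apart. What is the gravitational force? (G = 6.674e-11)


F = G*m1*m2/r^2 = 6.674e-11 * 2.000e+25 * 9.700e+25 / (1.900e+10)^2 = 6.674e-11 * 1.940e+51 / 3.610e+20 = 3.587e+20

3.587e+20 N


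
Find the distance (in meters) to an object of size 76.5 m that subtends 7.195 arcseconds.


D = size / theta_rad, theta_rad = 7.195 * pi/(180*3600) = 3.488e-05, D = 2.193e+06

2.193e+06 m


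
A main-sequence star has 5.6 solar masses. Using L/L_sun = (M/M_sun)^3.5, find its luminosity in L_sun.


L/L_sun = (M/M_sun)^3.5 = 5.6^3.5 = 415.5833

415.5833 L_sun


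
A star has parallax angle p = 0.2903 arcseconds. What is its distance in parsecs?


d = 1/p = 1/0.2903 = 3.4447

3.4447 pc


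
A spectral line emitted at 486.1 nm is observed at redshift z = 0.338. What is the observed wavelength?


lam_obs = lam_emit * (1 + z) = 486.1 * (1 + 0.338) = 650.4018

650.4018 nm


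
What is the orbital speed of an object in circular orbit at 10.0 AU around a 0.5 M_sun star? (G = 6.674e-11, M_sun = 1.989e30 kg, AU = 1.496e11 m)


v = sqrt(GM/r) = sqrt(6.674e-11 * 9.945e+29 / 1.496e+12) = 6660.8507

6660.8507 m/s


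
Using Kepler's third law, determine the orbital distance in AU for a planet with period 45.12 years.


a = P^(2/3) = 45.12^(2/3) = 12.674

12.674 AU


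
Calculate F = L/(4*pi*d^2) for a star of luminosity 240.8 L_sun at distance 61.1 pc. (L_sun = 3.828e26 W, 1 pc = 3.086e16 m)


F = L / (4*pi*d^2) = 9.218e+28 / (4*pi*(1.886e+18)^2) = 2.063e-09

2.063e-09 W/m^2


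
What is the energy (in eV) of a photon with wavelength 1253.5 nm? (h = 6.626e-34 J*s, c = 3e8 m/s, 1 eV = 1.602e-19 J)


E = hc/lambda = 6.626e-34 * 3e8 / 1.254e-06 = 1.586e-19 J = 0.9899 eV

0.9899 eV


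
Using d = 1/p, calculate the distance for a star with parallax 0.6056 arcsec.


d = 1/p = 1/0.6056 = 1.6513

1.6513 pc


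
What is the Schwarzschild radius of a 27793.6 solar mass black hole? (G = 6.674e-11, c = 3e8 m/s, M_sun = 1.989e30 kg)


M = 27793.6 * 1.989e30 kg = 5.52814704e+34 kg. rs = 2GM/c^2 = 2 * 6.674e-11 * 5.52814704e+34 / (3e8)^2 = 8.199e+07

8.199e+07 m


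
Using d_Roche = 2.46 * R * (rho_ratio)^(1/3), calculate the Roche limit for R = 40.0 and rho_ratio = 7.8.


d_Roche = 2.46 * 40.0 * 7.8^(1/3) = 195.1461

195.1461


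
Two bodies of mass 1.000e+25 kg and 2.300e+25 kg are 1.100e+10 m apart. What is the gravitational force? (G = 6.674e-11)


F = G*m1*m2/r^2 = 6.674e-11 * 1.000e+25 * 2.300e+25 / (1.100e+10)^2 = 6.674e-11 * 2.300e+50 / 1.210e+20 = 1.269e+20

1.269e+20 N


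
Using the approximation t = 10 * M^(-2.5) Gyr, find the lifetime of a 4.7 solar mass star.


t = 10 * M^(-2.5) = 10 * 4.7^(-2.5) = 0.2088

0.2088 Gyr


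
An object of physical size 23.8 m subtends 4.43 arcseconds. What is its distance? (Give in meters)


D = size / theta_rad, theta_rad = 4.43 * pi/(180*3600) = 2.148e-05, D = 1.108e+06

1.108e+06 m


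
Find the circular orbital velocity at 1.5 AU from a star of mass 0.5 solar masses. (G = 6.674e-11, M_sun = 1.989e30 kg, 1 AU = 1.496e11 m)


v = sqrt(GM/r) = sqrt(6.674e-11 * 9.945e+29 / 2.244e+11) = 17198.2425

17198.2425 m/s


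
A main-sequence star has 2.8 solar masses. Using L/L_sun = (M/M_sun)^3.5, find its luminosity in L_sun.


L/L_sun = (M/M_sun)^3.5 = 2.8^3.5 = 36.7327

36.7327 L_sun


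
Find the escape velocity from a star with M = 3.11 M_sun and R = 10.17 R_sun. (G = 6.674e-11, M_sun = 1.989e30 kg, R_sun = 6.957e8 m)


M = 3.11 * 1.989e30 kg = 6.18579e+30 kg; R = 10.17 * 6.957e8 m = 7.075269e+09 m. v_esc = sqrt(2GM/R) = sqrt(2 * 6.674e-11 * 6.18579e+30 / 7.075269e+09) = 341612.8565

341612.8565 m/s


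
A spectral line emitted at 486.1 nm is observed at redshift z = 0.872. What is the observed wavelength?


lam_obs = lam_emit * (1 + z) = 486.1 * (1 + 0.872) = 909.9792

909.9792 nm


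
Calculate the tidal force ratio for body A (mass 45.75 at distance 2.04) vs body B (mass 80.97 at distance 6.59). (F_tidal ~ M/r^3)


Ratio = (M1/r1^3) / (M2/r2^3) = (45.75/2.04^3) / (80.97/6.59^3) = 19.0473

19.0473


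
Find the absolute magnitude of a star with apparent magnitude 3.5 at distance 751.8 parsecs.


M = m - 5*log10(d) + 5 = 3.5 - 5*log10(751.8) + 5 = -5.8805

-5.8805


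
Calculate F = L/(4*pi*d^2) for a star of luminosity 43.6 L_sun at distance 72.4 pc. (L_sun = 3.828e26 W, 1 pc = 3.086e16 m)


F = L / (4*pi*d^2) = 1.669e+28 / (4*pi*(2.234e+18)^2) = 2.661e-10

2.661e-10 W/m^2


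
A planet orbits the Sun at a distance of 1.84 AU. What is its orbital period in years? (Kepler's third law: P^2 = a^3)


P = a^(3/2) = 1.84^1.5 = 2.4959

2.4959 years


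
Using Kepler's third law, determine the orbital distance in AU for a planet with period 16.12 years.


a = P^(2/3) = 16.12^(2/3) = 6.3813

6.3813 AU


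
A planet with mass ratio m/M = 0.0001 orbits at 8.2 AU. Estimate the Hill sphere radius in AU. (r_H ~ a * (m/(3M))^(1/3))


r_H = a * (m/3M)^(1/3) = 8.2 * (0.0001/3)^(1/3) = 0.2639

0.2639 AU


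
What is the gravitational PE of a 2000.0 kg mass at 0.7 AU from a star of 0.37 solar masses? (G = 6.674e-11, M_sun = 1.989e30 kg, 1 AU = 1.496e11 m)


M = 0.37 * 1.989e30 kg = 7.3593e+29 kg; r = 0.7 AU * 1.496e11 m/AU = 1.0472e+11 m. U = -GM*m/r = -(6.674e-11 * 7.3593e+29 * 2000.0) / 1.0472e+11 = -9.380e+11

-9.380e+11 J


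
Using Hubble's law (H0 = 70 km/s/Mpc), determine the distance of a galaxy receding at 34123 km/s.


d = v / H0 = 34123 / 70 = 487.4714

487.4714 Mpc


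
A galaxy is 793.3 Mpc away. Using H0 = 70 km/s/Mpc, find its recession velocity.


v = H0 * d = 70 * 793.3 = 55531.0

55531.0 km/s


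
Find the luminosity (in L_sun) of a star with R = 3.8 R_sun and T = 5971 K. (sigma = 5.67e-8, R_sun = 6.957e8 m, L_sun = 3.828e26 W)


R = 3.8 * 6.957e8 m = 2.64366e+09 m. L = 4*pi*R^2*sigma*T^4 = 4*pi*(2.64366e+09)^2 * 5.67e-8 * 5971^4 = 6.329835265e+27 W. L/L_sun = 6.329835265e+27 / 3.828e26 = 16.5356

16.5356 L_sun


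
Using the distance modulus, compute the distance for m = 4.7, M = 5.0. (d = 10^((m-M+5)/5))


d = 10^((m - M + 5)/5) = 10^((4.7 - 5.0 + 5)/5) = 8.7096

8.7096 pc


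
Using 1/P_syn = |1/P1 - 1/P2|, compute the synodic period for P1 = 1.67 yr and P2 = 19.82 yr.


1/P_syn = |1/P1 - 1/P2| = |1/1.67 - 1/19.82| => P_syn = 1.8237

1.8237 years


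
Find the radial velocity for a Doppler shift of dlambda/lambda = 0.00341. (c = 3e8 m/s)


v = (dlambda/lambda) * c = 0.00341 * 3e8 = 1.023e+06

1.023e+06 m/s


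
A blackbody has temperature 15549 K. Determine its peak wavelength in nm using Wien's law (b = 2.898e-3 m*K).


lam_max = b / T = 2.898e-3 / 15549 = 1.864e-07 m = 186.3785 nm

186.3785 nm


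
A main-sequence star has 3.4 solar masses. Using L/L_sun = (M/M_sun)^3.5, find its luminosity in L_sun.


L/L_sun = (M/M_sun)^3.5 = 3.4^3.5 = 72.473

72.473 L_sun


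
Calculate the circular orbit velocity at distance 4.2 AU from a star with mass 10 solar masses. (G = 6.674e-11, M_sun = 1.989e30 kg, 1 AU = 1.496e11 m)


v = sqrt(GM/r) = sqrt(6.674e-11 * 1.989e+31 / 6.283e+11) = 45964.2365

45964.2365 m/s


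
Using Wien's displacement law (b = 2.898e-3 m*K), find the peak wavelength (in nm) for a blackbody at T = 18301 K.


lam_max = b / T = 2.898e-3 / 18301 = 1.584e-07 m = 158.352 nm

158.352 nm


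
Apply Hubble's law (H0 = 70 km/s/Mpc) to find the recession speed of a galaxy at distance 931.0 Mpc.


v = H0 * d = 70 * 931.0 = 65170.0

65170.0 km/s


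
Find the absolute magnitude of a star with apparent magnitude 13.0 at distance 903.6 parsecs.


M = m - 5*log10(d) + 5 = 13.0 - 5*log10(903.6) + 5 = 3.2201

3.2201


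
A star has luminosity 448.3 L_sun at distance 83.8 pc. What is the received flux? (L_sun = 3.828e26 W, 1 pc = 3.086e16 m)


F = L / (4*pi*d^2) = 1.716e+29 / (4*pi*(2.586e+18)^2) = 2.042e-09

2.042e-09 W/m^2


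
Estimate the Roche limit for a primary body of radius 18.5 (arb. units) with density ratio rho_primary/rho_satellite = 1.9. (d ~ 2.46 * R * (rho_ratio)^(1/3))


d_Roche = 2.46 * 18.5 * 1.9^(1/3) = 56.367

56.367


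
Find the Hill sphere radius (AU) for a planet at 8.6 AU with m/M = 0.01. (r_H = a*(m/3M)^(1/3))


r_H = a * (m/3M)^(1/3) = 8.6 * (0.01/3)^(1/3) = 1.2847

1.2847 AU
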